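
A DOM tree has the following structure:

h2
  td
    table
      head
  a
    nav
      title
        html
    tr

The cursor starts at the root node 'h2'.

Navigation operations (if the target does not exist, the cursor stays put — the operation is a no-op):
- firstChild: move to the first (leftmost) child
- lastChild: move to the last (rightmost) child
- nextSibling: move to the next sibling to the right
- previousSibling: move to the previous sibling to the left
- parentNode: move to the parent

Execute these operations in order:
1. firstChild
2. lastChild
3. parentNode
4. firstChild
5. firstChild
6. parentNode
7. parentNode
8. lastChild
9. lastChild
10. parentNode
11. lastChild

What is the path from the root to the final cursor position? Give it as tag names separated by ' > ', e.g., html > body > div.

After 1 (firstChild): td
After 2 (lastChild): table
After 3 (parentNode): td
After 4 (firstChild): table
After 5 (firstChild): head
After 6 (parentNode): table
After 7 (parentNode): td
After 8 (lastChild): table
After 9 (lastChild): head
After 10 (parentNode): table
After 11 (lastChild): head

Answer: h2 > td > table > head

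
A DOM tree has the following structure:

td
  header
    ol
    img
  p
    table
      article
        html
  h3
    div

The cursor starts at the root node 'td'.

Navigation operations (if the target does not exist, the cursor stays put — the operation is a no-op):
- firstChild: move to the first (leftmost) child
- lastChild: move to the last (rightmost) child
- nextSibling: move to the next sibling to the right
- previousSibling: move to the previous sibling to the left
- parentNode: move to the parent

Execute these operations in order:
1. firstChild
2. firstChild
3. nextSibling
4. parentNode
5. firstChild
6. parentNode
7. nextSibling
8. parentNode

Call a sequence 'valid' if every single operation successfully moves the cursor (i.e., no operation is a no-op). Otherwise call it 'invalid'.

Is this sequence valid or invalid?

Answer: valid

Derivation:
After 1 (firstChild): header
After 2 (firstChild): ol
After 3 (nextSibling): img
After 4 (parentNode): header
After 5 (firstChild): ol
After 6 (parentNode): header
After 7 (nextSibling): p
After 8 (parentNode): td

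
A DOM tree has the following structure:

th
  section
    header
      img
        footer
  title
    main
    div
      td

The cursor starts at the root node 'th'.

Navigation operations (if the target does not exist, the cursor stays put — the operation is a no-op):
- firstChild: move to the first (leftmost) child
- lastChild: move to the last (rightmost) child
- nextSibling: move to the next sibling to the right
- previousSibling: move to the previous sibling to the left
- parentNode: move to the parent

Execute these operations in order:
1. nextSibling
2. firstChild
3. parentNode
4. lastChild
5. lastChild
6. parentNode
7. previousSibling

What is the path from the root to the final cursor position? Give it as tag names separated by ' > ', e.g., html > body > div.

After 1 (nextSibling): th (no-op, stayed)
After 2 (firstChild): section
After 3 (parentNode): th
After 4 (lastChild): title
After 5 (lastChild): div
After 6 (parentNode): title
After 7 (previousSibling): section

Answer: th > section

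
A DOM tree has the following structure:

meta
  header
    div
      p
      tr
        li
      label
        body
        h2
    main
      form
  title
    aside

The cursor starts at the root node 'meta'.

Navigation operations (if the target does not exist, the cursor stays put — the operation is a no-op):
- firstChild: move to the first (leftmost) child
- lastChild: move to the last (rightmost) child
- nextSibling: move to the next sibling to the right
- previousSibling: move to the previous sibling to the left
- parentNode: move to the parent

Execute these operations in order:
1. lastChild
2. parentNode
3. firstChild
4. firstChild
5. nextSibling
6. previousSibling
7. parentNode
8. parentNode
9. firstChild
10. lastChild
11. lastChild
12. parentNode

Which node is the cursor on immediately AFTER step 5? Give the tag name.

After 1 (lastChild): title
After 2 (parentNode): meta
After 3 (firstChild): header
After 4 (firstChild): div
After 5 (nextSibling): main

Answer: main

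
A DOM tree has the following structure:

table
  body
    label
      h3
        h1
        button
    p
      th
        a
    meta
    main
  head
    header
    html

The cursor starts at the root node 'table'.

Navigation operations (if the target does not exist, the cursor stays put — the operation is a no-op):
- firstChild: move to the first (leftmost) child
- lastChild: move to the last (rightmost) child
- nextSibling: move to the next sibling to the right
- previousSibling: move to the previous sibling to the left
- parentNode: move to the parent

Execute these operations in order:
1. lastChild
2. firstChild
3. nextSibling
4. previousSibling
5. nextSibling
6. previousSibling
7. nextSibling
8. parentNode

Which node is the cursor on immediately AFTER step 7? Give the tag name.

Answer: html

Derivation:
After 1 (lastChild): head
After 2 (firstChild): header
After 3 (nextSibling): html
After 4 (previousSibling): header
After 5 (nextSibling): html
After 6 (previousSibling): header
After 7 (nextSibling): html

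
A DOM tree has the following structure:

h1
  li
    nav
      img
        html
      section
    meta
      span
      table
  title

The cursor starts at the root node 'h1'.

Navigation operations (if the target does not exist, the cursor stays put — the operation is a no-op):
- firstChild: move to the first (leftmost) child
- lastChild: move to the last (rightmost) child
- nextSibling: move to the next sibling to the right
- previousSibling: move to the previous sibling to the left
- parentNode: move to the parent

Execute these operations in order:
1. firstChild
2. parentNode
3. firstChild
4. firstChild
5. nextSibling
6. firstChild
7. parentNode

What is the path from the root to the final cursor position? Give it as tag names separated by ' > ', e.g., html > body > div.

After 1 (firstChild): li
After 2 (parentNode): h1
After 3 (firstChild): li
After 4 (firstChild): nav
After 5 (nextSibling): meta
After 6 (firstChild): span
After 7 (parentNode): meta

Answer: h1 > li > meta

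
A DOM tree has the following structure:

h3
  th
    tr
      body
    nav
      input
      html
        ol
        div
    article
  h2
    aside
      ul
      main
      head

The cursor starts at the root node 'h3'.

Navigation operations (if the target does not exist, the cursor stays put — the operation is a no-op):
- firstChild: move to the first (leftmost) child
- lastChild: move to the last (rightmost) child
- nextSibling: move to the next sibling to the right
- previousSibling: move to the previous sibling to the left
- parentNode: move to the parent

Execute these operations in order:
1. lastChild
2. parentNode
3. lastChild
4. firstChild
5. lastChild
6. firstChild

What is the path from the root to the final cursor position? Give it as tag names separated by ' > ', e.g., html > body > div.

Answer: h3 > h2 > aside > head

Derivation:
After 1 (lastChild): h2
After 2 (parentNode): h3
After 3 (lastChild): h2
After 4 (firstChild): aside
After 5 (lastChild): head
After 6 (firstChild): head (no-op, stayed)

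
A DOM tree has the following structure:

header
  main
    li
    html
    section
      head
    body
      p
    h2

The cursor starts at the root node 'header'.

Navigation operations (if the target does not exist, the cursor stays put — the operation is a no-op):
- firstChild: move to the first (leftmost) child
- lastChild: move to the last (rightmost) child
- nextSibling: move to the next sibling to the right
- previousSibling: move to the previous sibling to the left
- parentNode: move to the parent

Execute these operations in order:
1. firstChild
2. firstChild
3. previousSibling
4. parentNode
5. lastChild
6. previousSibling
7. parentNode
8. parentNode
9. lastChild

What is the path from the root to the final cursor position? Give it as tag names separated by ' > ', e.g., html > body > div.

After 1 (firstChild): main
After 2 (firstChild): li
After 3 (previousSibling): li (no-op, stayed)
After 4 (parentNode): main
After 5 (lastChild): h2
After 6 (previousSibling): body
After 7 (parentNode): main
After 8 (parentNode): header
After 9 (lastChild): main

Answer: header > main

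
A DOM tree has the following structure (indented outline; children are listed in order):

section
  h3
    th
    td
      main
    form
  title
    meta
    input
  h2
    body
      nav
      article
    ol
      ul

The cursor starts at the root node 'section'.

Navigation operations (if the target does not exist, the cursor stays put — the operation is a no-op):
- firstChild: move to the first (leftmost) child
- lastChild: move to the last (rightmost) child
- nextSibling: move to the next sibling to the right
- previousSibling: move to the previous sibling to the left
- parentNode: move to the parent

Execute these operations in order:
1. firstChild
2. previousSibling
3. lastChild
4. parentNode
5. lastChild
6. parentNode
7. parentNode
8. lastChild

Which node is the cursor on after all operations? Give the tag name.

After 1 (firstChild): h3
After 2 (previousSibling): h3 (no-op, stayed)
After 3 (lastChild): form
After 4 (parentNode): h3
After 5 (lastChild): form
After 6 (parentNode): h3
After 7 (parentNode): section
After 8 (lastChild): h2

Answer: h2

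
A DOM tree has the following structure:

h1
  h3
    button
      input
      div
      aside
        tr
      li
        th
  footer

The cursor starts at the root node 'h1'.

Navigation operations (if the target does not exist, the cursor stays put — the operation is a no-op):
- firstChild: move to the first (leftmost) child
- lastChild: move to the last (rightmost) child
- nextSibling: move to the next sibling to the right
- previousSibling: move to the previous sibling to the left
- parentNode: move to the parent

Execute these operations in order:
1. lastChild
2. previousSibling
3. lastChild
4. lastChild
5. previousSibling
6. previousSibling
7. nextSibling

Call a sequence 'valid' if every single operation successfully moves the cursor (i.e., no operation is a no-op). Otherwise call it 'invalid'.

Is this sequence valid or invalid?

After 1 (lastChild): footer
After 2 (previousSibling): h3
After 3 (lastChild): button
After 4 (lastChild): li
After 5 (previousSibling): aside
After 6 (previousSibling): div
After 7 (nextSibling): aside

Answer: valid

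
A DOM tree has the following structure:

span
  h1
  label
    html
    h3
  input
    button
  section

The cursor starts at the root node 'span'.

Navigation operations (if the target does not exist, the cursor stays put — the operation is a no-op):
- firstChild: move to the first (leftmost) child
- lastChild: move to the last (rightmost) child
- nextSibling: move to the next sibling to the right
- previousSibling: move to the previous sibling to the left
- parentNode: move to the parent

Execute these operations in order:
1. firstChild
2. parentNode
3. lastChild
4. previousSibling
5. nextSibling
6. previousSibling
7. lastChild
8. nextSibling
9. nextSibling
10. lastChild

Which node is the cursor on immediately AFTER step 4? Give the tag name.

After 1 (firstChild): h1
After 2 (parentNode): span
After 3 (lastChild): section
After 4 (previousSibling): input

Answer: input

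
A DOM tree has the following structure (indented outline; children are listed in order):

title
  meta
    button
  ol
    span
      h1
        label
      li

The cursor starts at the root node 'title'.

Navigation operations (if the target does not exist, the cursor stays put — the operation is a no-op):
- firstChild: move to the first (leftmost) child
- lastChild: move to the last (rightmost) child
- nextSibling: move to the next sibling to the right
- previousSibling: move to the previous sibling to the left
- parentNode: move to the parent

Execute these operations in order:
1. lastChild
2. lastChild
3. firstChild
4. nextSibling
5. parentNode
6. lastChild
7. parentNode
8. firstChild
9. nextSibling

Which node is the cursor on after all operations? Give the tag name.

Answer: li

Derivation:
After 1 (lastChild): ol
After 2 (lastChild): span
After 3 (firstChild): h1
After 4 (nextSibling): li
After 5 (parentNode): span
After 6 (lastChild): li
After 7 (parentNode): span
After 8 (firstChild): h1
After 9 (nextSibling): li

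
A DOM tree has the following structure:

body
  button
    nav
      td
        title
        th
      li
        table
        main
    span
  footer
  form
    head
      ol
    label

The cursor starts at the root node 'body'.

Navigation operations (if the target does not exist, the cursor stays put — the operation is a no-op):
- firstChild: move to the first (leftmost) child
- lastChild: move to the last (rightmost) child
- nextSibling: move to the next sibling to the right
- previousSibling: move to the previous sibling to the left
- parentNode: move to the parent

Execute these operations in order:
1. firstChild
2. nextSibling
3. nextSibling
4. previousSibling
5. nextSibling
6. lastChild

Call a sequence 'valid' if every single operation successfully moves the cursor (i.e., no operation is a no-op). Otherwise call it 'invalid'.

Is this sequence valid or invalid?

After 1 (firstChild): button
After 2 (nextSibling): footer
After 3 (nextSibling): form
After 4 (previousSibling): footer
After 5 (nextSibling): form
After 6 (lastChild): label

Answer: valid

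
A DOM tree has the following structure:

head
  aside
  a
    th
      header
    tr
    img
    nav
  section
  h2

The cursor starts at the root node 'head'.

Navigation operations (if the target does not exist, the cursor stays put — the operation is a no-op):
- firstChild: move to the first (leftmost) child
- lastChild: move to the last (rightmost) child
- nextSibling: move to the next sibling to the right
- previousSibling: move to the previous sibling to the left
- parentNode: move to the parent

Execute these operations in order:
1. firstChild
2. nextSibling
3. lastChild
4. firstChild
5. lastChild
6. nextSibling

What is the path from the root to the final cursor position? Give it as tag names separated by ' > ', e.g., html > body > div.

After 1 (firstChild): aside
After 2 (nextSibling): a
After 3 (lastChild): nav
After 4 (firstChild): nav (no-op, stayed)
After 5 (lastChild): nav (no-op, stayed)
After 6 (nextSibling): nav (no-op, stayed)

Answer: head > a > nav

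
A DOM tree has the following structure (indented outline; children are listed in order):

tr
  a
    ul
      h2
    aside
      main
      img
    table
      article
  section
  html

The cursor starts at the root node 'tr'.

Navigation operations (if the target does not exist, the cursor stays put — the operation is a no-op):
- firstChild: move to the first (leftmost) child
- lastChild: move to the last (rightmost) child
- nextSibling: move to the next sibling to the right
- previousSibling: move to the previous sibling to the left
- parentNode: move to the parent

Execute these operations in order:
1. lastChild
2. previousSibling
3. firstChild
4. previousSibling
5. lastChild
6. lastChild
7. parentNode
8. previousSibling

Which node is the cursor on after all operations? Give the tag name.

Answer: aside

Derivation:
After 1 (lastChild): html
After 2 (previousSibling): section
After 3 (firstChild): section (no-op, stayed)
After 4 (previousSibling): a
After 5 (lastChild): table
After 6 (lastChild): article
After 7 (parentNode): table
After 8 (previousSibling): aside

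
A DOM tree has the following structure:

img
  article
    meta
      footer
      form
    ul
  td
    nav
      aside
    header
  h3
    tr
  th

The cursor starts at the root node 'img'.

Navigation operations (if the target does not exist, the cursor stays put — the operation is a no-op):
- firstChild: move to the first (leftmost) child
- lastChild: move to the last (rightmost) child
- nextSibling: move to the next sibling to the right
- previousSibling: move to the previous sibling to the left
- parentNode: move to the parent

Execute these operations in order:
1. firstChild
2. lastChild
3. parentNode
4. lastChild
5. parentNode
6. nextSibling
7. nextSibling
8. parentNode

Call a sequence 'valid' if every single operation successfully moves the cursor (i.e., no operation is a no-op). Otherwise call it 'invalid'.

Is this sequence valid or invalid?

After 1 (firstChild): article
After 2 (lastChild): ul
After 3 (parentNode): article
After 4 (lastChild): ul
After 5 (parentNode): article
After 6 (nextSibling): td
After 7 (nextSibling): h3
After 8 (parentNode): img

Answer: valid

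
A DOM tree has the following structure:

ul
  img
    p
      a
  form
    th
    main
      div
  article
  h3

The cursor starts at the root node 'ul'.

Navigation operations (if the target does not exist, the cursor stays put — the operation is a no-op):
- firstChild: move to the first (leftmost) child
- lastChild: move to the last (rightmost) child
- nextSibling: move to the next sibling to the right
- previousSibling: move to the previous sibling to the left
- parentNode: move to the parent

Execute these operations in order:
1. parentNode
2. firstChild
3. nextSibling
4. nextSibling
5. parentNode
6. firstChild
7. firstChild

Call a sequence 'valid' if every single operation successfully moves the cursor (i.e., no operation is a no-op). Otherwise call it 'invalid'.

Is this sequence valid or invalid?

After 1 (parentNode): ul (no-op, stayed)
After 2 (firstChild): img
After 3 (nextSibling): form
After 4 (nextSibling): article
After 5 (parentNode): ul
After 6 (firstChild): img
After 7 (firstChild): p

Answer: invalid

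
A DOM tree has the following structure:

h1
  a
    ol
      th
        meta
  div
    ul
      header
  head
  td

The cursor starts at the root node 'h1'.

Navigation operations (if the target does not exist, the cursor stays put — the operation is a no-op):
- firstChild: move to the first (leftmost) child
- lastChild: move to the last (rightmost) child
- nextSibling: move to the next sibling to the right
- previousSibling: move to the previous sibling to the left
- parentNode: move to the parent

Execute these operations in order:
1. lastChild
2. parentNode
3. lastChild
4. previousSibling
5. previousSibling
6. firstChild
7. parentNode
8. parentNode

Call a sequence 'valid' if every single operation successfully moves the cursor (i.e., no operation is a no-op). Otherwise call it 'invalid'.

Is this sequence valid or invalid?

After 1 (lastChild): td
After 2 (parentNode): h1
After 3 (lastChild): td
After 4 (previousSibling): head
After 5 (previousSibling): div
After 6 (firstChild): ul
After 7 (parentNode): div
After 8 (parentNode): h1

Answer: valid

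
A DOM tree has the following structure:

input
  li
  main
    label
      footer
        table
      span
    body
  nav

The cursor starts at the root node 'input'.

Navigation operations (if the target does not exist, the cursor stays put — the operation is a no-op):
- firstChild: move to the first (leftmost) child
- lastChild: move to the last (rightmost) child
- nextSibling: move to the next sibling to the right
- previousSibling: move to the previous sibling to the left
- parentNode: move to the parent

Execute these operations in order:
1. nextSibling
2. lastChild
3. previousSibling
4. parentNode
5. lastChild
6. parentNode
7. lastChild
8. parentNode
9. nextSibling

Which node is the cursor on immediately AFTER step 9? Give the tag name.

After 1 (nextSibling): input (no-op, stayed)
After 2 (lastChild): nav
After 3 (previousSibling): main
After 4 (parentNode): input
After 5 (lastChild): nav
After 6 (parentNode): input
After 7 (lastChild): nav
After 8 (parentNode): input
After 9 (nextSibling): input (no-op, stayed)

Answer: input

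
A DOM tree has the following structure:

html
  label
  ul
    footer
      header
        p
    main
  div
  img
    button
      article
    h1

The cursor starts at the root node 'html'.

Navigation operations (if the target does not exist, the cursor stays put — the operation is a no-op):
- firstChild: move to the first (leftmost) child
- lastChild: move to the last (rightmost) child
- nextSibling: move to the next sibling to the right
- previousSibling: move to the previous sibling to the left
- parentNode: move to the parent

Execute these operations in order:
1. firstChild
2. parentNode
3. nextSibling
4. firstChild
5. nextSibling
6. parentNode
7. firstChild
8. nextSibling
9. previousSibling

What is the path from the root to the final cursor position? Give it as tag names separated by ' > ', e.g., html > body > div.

Answer: html > label

Derivation:
After 1 (firstChild): label
After 2 (parentNode): html
After 3 (nextSibling): html (no-op, stayed)
After 4 (firstChild): label
After 5 (nextSibling): ul
After 6 (parentNode): html
After 7 (firstChild): label
After 8 (nextSibling): ul
After 9 (previousSibling): label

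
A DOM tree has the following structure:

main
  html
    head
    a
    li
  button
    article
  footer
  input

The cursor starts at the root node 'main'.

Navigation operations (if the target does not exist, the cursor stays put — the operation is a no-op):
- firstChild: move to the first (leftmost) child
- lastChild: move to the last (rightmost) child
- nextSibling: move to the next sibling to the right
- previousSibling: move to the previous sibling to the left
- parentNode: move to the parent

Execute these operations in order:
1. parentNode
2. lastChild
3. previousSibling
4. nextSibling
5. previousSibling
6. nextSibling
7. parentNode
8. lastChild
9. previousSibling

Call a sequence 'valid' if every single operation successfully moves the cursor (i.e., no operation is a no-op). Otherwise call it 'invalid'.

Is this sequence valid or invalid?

After 1 (parentNode): main (no-op, stayed)
After 2 (lastChild): input
After 3 (previousSibling): footer
After 4 (nextSibling): input
After 5 (previousSibling): footer
After 6 (nextSibling): input
After 7 (parentNode): main
After 8 (lastChild): input
After 9 (previousSibling): footer

Answer: invalid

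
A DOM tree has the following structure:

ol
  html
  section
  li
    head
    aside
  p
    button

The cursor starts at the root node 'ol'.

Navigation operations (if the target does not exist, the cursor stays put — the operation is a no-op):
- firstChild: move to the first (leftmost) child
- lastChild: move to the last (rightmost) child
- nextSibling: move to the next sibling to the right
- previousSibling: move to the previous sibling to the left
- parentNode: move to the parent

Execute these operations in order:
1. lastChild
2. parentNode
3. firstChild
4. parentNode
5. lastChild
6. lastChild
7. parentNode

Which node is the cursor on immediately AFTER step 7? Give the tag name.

After 1 (lastChild): p
After 2 (parentNode): ol
After 3 (firstChild): html
After 4 (parentNode): ol
After 5 (lastChild): p
After 6 (lastChild): button
After 7 (parentNode): p

Answer: p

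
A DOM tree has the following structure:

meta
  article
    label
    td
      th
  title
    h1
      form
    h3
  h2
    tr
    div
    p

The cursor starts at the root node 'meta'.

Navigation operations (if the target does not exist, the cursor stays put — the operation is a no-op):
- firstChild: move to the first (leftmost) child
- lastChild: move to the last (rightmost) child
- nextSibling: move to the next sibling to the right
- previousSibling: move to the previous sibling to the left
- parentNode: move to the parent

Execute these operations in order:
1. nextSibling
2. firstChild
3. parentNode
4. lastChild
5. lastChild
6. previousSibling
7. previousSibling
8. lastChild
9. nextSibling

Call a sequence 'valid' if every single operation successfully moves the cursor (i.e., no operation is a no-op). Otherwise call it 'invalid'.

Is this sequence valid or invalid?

Answer: invalid

Derivation:
After 1 (nextSibling): meta (no-op, stayed)
After 2 (firstChild): article
After 3 (parentNode): meta
After 4 (lastChild): h2
After 5 (lastChild): p
After 6 (previousSibling): div
After 7 (previousSibling): tr
After 8 (lastChild): tr (no-op, stayed)
After 9 (nextSibling): div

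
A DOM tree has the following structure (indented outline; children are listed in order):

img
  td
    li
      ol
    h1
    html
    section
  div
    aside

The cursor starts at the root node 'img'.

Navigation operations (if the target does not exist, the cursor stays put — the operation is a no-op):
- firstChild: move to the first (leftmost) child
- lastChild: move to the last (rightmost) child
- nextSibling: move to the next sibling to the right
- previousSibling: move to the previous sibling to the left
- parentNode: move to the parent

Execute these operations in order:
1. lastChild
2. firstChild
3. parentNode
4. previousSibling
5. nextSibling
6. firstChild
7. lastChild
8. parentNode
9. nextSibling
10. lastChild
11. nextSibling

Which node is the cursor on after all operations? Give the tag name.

Answer: aside

Derivation:
After 1 (lastChild): div
After 2 (firstChild): aside
After 3 (parentNode): div
After 4 (previousSibling): td
After 5 (nextSibling): div
After 6 (firstChild): aside
After 7 (lastChild): aside (no-op, stayed)
After 8 (parentNode): div
After 9 (nextSibling): div (no-op, stayed)
After 10 (lastChild): aside
After 11 (nextSibling): aside (no-op, stayed)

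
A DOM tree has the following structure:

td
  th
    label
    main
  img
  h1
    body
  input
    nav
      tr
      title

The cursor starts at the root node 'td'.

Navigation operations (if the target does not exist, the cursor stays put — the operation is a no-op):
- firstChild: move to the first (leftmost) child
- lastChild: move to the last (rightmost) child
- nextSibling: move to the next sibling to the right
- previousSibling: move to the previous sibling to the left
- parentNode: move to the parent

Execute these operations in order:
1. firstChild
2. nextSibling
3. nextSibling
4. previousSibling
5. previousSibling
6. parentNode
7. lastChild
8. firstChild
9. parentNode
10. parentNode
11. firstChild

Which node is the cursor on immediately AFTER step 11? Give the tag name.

After 1 (firstChild): th
After 2 (nextSibling): img
After 3 (nextSibling): h1
After 4 (previousSibling): img
After 5 (previousSibling): th
After 6 (parentNode): td
After 7 (lastChild): input
After 8 (firstChild): nav
After 9 (parentNode): input
After 10 (parentNode): td
After 11 (firstChild): th

Answer: th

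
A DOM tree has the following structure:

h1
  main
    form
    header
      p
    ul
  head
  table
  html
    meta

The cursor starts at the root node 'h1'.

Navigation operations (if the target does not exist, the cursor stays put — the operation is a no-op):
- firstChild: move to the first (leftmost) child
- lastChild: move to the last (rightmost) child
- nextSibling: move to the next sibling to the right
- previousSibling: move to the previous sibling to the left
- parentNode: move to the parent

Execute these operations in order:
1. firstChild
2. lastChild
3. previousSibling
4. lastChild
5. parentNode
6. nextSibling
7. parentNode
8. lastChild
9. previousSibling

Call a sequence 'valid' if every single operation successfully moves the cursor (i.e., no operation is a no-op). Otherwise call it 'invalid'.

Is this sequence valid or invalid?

Answer: valid

Derivation:
After 1 (firstChild): main
After 2 (lastChild): ul
After 3 (previousSibling): header
After 4 (lastChild): p
After 5 (parentNode): header
After 6 (nextSibling): ul
After 7 (parentNode): main
After 8 (lastChild): ul
After 9 (previousSibling): header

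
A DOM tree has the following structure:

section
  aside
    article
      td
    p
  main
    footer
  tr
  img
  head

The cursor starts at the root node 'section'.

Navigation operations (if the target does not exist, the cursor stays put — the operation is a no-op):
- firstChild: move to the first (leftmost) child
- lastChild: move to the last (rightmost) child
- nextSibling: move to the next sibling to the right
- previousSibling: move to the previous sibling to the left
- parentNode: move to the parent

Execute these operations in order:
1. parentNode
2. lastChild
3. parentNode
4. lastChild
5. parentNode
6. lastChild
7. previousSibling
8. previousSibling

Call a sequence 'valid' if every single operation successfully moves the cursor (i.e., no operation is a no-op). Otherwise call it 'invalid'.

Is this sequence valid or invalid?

Answer: invalid

Derivation:
After 1 (parentNode): section (no-op, stayed)
After 2 (lastChild): head
After 3 (parentNode): section
After 4 (lastChild): head
After 5 (parentNode): section
After 6 (lastChild): head
After 7 (previousSibling): img
After 8 (previousSibling): tr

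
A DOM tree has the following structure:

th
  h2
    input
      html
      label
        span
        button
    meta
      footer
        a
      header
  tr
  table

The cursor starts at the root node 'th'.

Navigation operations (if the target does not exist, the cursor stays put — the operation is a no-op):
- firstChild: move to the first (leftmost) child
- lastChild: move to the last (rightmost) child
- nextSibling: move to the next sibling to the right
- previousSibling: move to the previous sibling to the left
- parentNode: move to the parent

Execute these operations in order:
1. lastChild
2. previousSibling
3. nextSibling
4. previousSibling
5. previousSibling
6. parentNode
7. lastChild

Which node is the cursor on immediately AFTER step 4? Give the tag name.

Answer: tr

Derivation:
After 1 (lastChild): table
After 2 (previousSibling): tr
After 3 (nextSibling): table
After 4 (previousSibling): tr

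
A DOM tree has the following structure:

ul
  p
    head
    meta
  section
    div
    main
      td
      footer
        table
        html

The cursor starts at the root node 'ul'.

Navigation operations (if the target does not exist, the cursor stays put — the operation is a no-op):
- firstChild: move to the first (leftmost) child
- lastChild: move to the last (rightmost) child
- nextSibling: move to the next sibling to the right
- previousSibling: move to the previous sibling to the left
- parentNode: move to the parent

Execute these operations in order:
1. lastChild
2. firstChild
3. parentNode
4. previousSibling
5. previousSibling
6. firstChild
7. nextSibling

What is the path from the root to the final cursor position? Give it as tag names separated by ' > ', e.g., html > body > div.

Answer: ul > p > meta

Derivation:
After 1 (lastChild): section
After 2 (firstChild): div
After 3 (parentNode): section
After 4 (previousSibling): p
After 5 (previousSibling): p (no-op, stayed)
After 6 (firstChild): head
After 7 (nextSibling): meta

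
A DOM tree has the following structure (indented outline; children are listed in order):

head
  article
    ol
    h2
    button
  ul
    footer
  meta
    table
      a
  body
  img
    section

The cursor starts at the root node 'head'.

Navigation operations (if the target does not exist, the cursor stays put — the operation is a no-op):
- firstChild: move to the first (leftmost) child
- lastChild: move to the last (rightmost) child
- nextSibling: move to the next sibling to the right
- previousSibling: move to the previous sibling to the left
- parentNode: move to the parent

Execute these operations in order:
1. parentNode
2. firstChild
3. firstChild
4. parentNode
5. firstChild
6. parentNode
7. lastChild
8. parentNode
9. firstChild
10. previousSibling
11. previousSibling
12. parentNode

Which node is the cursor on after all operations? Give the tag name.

After 1 (parentNode): head (no-op, stayed)
After 2 (firstChild): article
After 3 (firstChild): ol
After 4 (parentNode): article
After 5 (firstChild): ol
After 6 (parentNode): article
After 7 (lastChild): button
After 8 (parentNode): article
After 9 (firstChild): ol
After 10 (previousSibling): ol (no-op, stayed)
After 11 (previousSibling): ol (no-op, stayed)
After 12 (parentNode): article

Answer: article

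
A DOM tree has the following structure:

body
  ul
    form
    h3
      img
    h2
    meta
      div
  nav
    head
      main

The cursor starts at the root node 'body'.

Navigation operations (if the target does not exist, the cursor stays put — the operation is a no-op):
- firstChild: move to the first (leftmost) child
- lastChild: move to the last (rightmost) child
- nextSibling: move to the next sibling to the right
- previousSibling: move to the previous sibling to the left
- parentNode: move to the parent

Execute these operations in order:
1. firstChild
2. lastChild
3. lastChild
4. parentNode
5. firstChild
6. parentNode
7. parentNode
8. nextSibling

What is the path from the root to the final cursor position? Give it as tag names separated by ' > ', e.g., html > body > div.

After 1 (firstChild): ul
After 2 (lastChild): meta
After 3 (lastChild): div
After 4 (parentNode): meta
After 5 (firstChild): div
After 6 (parentNode): meta
After 7 (parentNode): ul
After 8 (nextSibling): nav

Answer: body > nav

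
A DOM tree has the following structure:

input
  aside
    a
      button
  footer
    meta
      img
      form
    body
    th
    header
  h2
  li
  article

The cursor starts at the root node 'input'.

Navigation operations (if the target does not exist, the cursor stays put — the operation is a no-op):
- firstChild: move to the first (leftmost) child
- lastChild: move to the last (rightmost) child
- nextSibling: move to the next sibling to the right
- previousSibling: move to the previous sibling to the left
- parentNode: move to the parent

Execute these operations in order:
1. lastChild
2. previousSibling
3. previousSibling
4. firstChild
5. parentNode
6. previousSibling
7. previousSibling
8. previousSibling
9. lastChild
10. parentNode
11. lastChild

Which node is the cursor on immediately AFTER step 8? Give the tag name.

Answer: input

Derivation:
After 1 (lastChild): article
After 2 (previousSibling): li
After 3 (previousSibling): h2
After 4 (firstChild): h2 (no-op, stayed)
After 5 (parentNode): input
After 6 (previousSibling): input (no-op, stayed)
After 7 (previousSibling): input (no-op, stayed)
After 8 (previousSibling): input (no-op, stayed)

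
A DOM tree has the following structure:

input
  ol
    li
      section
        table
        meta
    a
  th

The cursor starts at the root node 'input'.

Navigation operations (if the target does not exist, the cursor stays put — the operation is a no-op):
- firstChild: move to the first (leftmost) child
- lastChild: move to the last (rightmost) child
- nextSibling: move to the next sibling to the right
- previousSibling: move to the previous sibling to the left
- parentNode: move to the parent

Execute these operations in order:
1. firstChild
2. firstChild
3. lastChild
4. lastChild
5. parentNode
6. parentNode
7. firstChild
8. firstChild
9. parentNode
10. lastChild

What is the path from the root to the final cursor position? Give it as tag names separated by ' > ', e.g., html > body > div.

After 1 (firstChild): ol
After 2 (firstChild): li
After 3 (lastChild): section
After 4 (lastChild): meta
After 5 (parentNode): section
After 6 (parentNode): li
After 7 (firstChild): section
After 8 (firstChild): table
After 9 (parentNode): section
After 10 (lastChild): meta

Answer: input > ol > li > section > meta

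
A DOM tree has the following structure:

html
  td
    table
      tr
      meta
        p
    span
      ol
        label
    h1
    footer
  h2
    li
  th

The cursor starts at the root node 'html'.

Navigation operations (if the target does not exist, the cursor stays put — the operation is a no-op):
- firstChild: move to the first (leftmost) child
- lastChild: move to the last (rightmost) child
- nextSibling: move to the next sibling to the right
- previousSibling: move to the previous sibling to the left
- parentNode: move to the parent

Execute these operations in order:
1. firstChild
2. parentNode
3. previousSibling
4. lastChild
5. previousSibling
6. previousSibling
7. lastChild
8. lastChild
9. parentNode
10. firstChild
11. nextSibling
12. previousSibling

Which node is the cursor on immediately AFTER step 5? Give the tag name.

Answer: h2

Derivation:
After 1 (firstChild): td
After 2 (parentNode): html
After 3 (previousSibling): html (no-op, stayed)
After 4 (lastChild): th
After 5 (previousSibling): h2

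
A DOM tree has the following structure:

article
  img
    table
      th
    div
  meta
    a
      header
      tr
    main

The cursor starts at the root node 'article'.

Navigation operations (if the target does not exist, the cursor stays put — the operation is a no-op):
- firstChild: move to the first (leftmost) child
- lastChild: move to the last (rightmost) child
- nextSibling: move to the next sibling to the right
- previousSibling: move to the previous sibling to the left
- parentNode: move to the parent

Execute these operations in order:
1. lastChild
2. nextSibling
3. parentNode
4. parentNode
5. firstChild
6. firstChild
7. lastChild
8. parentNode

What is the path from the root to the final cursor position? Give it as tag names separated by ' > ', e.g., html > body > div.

After 1 (lastChild): meta
After 2 (nextSibling): meta (no-op, stayed)
After 3 (parentNode): article
After 4 (parentNode): article (no-op, stayed)
After 5 (firstChild): img
After 6 (firstChild): table
After 7 (lastChild): th
After 8 (parentNode): table

Answer: article > img > table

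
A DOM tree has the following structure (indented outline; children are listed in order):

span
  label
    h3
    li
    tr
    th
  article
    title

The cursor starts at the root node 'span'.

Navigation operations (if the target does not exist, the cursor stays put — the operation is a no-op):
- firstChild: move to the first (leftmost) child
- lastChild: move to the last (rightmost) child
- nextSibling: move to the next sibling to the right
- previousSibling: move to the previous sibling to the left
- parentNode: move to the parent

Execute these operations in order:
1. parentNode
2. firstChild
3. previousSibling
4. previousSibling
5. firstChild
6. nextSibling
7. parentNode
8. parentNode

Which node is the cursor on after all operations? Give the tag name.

After 1 (parentNode): span (no-op, stayed)
After 2 (firstChild): label
After 3 (previousSibling): label (no-op, stayed)
After 4 (previousSibling): label (no-op, stayed)
After 5 (firstChild): h3
After 6 (nextSibling): li
After 7 (parentNode): label
After 8 (parentNode): span

Answer: span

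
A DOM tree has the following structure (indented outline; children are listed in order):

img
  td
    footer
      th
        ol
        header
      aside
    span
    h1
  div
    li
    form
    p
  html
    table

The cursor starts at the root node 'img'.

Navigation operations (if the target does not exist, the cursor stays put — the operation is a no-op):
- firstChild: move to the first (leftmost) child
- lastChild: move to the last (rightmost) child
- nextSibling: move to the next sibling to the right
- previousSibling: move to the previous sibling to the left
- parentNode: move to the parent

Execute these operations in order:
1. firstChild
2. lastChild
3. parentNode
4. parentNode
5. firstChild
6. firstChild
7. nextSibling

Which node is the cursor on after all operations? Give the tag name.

Answer: span

Derivation:
After 1 (firstChild): td
After 2 (lastChild): h1
After 3 (parentNode): td
After 4 (parentNode): img
After 5 (firstChild): td
After 6 (firstChild): footer
After 7 (nextSibling): span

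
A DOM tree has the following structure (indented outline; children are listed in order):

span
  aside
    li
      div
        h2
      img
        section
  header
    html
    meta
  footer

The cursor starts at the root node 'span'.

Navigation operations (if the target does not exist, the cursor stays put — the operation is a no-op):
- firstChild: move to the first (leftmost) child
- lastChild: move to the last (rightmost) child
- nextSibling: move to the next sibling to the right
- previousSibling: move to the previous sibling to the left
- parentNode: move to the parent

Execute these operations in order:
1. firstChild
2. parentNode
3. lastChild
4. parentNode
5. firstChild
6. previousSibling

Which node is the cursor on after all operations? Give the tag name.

After 1 (firstChild): aside
After 2 (parentNode): span
After 3 (lastChild): footer
After 4 (parentNode): span
After 5 (firstChild): aside
After 6 (previousSibling): aside (no-op, stayed)

Answer: aside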